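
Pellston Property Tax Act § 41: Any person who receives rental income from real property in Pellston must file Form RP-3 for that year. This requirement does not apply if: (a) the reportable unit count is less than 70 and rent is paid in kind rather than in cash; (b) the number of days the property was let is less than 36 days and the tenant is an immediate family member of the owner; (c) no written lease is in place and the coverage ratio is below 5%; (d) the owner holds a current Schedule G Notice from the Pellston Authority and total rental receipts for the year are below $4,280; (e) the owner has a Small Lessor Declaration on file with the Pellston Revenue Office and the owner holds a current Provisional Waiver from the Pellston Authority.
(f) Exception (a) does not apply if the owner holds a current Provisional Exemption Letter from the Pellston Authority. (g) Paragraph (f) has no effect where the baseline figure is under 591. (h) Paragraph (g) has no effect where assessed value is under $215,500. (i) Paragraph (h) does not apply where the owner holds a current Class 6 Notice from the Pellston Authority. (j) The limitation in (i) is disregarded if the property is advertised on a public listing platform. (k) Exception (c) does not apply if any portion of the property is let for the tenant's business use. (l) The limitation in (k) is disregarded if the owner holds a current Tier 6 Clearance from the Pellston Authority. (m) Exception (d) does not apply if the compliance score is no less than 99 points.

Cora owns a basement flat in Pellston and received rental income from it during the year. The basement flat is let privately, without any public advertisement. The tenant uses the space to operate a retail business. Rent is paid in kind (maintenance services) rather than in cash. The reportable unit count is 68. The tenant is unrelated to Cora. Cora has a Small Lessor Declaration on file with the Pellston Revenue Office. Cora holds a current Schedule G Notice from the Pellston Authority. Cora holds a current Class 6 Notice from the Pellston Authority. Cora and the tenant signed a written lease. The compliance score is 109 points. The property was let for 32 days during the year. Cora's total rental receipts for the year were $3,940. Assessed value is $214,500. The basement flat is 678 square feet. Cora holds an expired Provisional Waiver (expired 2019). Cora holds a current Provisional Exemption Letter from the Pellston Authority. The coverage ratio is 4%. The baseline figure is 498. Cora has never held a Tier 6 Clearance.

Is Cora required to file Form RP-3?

No — exception (a) applies; Cora is not required to file Form RP-3.

Exception (a)'s conditions are all satisfied: the reportable unit count is 68, less than the 70 limit; rent is paid in kind. Considering the limiting provisions: (f) is triggered (a current Provisional Exemption Letter is held), but is itself disapplied by (g): (g) is engaged — the baseline figure is 498, under the 591 limit. (h) would limit (g) — assessed value is $214,500, under the $215,500 limit — but (i) sets (h) aside: (i) operates against (h): a current Class 6 Notice is held. (j) is not triggered (the property is let privately without advertisement), so (i) stands. (a) remains available.
Exception (b) requires that the tenant is an immediate family member of the owner; but the tenant is unrelated to the owner, so (b) is unavailable.
Exception (c) fails — a written lease is in place.
Exception (d)'s conditions are all satisfied: a current Schedule G Notice is held; total rental receipts for the year are $3,940, below the $4,280 limit. But applying paragraph (m): (m) is engaged — the compliance score is 109 points, meeting the 99 points threshold. Exception (d) does not apply.
Exception (e) fails — the Provisional Waiver is not current.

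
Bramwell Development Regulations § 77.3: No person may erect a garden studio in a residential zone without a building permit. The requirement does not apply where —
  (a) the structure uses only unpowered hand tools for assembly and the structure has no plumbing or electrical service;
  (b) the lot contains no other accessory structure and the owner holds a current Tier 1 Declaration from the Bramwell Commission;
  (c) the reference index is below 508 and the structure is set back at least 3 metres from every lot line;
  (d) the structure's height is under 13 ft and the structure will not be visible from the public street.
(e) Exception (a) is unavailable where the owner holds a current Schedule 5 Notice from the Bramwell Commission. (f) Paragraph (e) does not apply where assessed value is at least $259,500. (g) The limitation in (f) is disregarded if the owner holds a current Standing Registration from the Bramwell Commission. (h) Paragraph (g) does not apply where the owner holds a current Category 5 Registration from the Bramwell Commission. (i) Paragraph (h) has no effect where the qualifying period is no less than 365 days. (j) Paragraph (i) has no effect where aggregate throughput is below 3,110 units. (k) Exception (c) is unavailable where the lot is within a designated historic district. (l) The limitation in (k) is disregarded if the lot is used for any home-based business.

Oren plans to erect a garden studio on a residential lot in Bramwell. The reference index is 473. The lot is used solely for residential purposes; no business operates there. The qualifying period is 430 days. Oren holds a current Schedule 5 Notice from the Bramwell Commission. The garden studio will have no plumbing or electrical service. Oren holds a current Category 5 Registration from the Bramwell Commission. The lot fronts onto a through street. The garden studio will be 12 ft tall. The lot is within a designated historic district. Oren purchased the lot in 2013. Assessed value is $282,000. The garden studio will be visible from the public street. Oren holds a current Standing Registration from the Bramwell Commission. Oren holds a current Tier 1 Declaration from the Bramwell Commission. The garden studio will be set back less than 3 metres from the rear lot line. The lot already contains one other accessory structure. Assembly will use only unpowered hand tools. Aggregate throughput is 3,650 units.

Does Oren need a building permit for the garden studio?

Yes — Oren must obtain a building permit.

Exception (a) is satisfied on its face — assembly uses only hand tools; there is no plumbing or electrical service. But applying paragraphs (e)–(j): (e) is triggered — a current Schedule 5 Notice is held. (f) applies (assessed value is $282,000, meeting the $259,500 threshold), but is overridden by (g): (g) operates against (f): a current Standing Registration is held. (h) would limit (g) — a current Category 5 Registration is held — but (i) sets (h) aside: (i) operates against (h): the qualifying period is 430 days, meeting the 365 days threshold. (j), which would lift (i), is not engaged — aggregate throughput is 3,650 units, not below 3,110 units. (a) is therefore removed.
Exception (b) fails — the lot already has another accessory structure.
Exception (c) requires that the structure is set back at least 3 metres from every lot line; but the rear setback is under 3 m, so (c) is unavailable.
Exception (d) fails — the structure will be visible from the street.
No exception displaces § 77.3.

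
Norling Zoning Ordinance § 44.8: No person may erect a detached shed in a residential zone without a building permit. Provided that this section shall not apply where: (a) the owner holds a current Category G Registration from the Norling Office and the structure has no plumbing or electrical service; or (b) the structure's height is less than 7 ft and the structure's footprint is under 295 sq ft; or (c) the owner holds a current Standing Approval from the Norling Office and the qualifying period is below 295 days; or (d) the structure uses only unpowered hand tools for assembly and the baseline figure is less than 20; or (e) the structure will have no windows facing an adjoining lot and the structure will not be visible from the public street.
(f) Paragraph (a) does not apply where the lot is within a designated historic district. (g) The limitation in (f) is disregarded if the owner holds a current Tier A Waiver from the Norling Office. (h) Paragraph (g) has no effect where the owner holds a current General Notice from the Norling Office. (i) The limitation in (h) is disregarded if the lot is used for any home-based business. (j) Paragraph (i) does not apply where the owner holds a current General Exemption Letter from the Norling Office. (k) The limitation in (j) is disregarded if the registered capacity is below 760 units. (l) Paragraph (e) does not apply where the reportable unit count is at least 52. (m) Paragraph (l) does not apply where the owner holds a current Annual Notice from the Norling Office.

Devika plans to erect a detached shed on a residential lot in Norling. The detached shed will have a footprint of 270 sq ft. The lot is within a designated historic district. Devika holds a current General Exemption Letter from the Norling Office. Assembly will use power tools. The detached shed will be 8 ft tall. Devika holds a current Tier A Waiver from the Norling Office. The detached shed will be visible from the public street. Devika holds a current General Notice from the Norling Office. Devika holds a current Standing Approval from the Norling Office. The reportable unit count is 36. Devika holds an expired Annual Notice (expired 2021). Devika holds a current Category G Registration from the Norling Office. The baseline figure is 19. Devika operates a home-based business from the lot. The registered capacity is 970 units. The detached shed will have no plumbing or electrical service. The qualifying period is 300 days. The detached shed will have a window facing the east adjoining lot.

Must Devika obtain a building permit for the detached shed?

Yes — Devika must obtain a building permit.

Exception (a) is satisfied on its face — a current Category G Registration is held; there is no plumbing or electrical service. Turning to paragraphs (f)–(k): (f) is engaged — the lot is in a historic district. (g) operates (a current Tier A Waiver is held), but is overridden by (h): (h) operates against (g): a current General Notice is held. (i) is triggered (a home-based business operates on the lot), but is set aside by (j): (j) operates — a current General Exemption Letter is held. (k), which would lift (j), is not triggered — the registered capacity is 970 units, not below 760 units. So (a) is unavailable.
Exception (b) does not apply: the structure's height is 8 ft, not less than 7 ft.
Exception (c) does not apply: the qualifying period is 300 days, not below 295 days.
Exception (d) requires that the structure uses only unpowered hand tools for assembly; but assembly uses power tools, so (d) is unavailable.
Exception (e) fails — a window faces an adjoining lot.
Every exception is unavailable, so the rule governs.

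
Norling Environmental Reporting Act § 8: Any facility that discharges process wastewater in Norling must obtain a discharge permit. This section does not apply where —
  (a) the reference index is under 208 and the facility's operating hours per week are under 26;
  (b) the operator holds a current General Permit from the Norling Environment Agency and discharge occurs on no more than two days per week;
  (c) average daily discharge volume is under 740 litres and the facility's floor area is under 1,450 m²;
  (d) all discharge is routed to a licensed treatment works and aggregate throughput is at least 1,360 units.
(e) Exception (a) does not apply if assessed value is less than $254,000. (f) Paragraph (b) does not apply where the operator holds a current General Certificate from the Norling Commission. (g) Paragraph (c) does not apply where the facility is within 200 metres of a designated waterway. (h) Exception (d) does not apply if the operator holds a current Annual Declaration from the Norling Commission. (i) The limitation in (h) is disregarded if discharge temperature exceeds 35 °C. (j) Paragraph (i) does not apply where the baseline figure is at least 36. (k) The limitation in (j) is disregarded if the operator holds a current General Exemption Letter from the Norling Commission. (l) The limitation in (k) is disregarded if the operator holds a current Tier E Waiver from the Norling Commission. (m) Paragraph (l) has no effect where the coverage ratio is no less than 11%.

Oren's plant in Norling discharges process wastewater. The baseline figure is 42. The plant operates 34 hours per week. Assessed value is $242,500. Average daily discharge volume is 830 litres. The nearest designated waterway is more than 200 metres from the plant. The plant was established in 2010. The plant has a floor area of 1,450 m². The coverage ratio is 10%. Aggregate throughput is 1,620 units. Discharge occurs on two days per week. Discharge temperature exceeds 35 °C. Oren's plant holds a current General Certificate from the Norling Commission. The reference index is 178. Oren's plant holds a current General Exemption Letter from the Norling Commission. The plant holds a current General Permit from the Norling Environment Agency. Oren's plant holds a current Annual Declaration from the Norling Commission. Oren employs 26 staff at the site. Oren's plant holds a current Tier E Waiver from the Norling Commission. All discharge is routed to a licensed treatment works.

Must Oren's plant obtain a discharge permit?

Exception (a) requires that the facility's operating hours per week are under 26; but the facility's operating hours per week are 34, not under 26, so (a) is unavailable.
Exception (b)'s conditions are all satisfied: a current General Permit is held; discharge occurs on no more than two days per week. However, paragraph (f) must be considered: (f) operates against (b): a current General Certificate is held. (b) is therefore removed.
Exception (c) fails — average daily discharge volume is 830 litres, not under 740 litres.
All of (d)'s requirements are met (discharge is routed to a licensed treatment works; aggregate throughput is 1,620 units, meeting the 1,360 units threshold). But: (h) operates against (d): a current Annual Declaration is held. (i) operates (discharge temperature exceeds 35 °C), but is displaced by (j): (j) operates against (i): the baseline figure is 42, meeting the 36 threshold. (k) is triggered (a current General Exemption Letter is held), but is displaced by (l): (l) applies — a current Tier E Waiver is held. (m) is inapplicable (the coverage ratio is 10%, short of 11%), so (l) stands. So (d) is unavailable.
No exception displaces § 8.

Yes — Oren's plant must obtain a discharge permit.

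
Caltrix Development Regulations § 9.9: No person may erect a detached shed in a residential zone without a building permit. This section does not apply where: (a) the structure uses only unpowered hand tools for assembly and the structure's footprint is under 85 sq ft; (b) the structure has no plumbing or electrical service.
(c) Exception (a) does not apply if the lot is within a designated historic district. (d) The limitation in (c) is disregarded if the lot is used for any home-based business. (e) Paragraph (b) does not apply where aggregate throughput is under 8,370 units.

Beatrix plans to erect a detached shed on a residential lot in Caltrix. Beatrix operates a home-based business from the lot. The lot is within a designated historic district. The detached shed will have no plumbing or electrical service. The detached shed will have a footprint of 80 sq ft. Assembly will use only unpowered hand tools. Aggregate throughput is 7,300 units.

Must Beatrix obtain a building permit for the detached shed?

All of (a)'s requirements are met (assembly uses only hand tools; the structure's footprint is 80 sq ft, under the 85 sq ft limit). As to paragraphs (c)–(d): (c) operates (the lot is in a historic district), but is itself disapplied by (d): (d) operates against (c): a home-based business operates on the lot. (a) remains available.
All of (b)'s requirements are met (there is no plumbing or electrical service). Turning to paragraph (e): (e) operates against (b): aggregate throughput is 7,300 units, under the 8,370 units limit. Exception (b) does not apply.

No — exception (a) applies; Beatrix does not need a building permit.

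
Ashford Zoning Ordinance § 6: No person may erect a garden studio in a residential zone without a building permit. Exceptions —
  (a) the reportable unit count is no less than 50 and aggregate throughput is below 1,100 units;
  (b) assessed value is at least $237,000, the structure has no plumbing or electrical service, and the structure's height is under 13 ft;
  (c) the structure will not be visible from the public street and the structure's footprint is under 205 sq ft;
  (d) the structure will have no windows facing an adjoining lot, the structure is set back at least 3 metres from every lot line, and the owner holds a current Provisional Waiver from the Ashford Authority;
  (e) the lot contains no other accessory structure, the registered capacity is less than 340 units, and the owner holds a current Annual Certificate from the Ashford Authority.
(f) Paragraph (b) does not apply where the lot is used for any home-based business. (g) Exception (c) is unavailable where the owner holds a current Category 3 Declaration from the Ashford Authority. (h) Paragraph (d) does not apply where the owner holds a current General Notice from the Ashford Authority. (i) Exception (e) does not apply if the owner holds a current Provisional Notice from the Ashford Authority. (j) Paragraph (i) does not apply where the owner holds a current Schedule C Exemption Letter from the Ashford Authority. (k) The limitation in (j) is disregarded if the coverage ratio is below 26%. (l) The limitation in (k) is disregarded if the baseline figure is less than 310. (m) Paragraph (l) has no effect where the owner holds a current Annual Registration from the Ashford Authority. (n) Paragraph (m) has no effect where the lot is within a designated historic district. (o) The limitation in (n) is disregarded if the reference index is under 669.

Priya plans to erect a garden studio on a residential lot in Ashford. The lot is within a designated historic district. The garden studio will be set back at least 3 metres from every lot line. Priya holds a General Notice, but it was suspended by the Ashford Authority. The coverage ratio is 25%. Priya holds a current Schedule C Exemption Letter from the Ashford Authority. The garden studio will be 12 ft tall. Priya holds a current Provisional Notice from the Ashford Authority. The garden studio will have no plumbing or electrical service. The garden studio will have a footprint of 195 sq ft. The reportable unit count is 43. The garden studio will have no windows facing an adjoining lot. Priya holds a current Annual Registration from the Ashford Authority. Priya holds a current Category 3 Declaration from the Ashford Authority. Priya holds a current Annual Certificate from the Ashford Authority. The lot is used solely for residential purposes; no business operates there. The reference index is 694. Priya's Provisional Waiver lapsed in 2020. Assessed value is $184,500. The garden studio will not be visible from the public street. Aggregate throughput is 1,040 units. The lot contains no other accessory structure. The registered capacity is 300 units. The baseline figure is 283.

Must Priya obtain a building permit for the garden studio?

Exception (a) does not apply: the reportable unit count is 43, short of 50.
Exception (b) fails — assessed value is $184,500, short of $237,000.
All of (c)'s requirements are met (the structure will not be visible from the street; the structure's footprint is 195 sq ft, under the 205 sq ft limit). But applying paragraph (g): (g) applies — a current Category 3 Declaration is held. (c) is therefore removed.
Exception (d) fails — there is no Provisional Waiver in force.
Exception (e): the lot has no other accessory structure; the registered capacity is 300 units, less than the 340 units limit; a current Annual Certificate is held — every condition holds. Considering the limiting provisions: (i) applies (a current Provisional Notice is held), but is displaced by (j): (j) applies — a current Schedule C Exemption Letter is held. (k) applies (the coverage ratio is 25%, below the 26% limit), but is set aside by (l): (l) operates against (k): the baseline figure is 283, less than the 310 limit. (m) operates (a current Annual Registration is held), but is overridden by (n): (n) operates — the lot is in a historic district. (o) does not operate here (the reference index is 694, not under 669), so (n) stands. So (e) applies.

No — exception (e) applies; Priya does not need a building permit.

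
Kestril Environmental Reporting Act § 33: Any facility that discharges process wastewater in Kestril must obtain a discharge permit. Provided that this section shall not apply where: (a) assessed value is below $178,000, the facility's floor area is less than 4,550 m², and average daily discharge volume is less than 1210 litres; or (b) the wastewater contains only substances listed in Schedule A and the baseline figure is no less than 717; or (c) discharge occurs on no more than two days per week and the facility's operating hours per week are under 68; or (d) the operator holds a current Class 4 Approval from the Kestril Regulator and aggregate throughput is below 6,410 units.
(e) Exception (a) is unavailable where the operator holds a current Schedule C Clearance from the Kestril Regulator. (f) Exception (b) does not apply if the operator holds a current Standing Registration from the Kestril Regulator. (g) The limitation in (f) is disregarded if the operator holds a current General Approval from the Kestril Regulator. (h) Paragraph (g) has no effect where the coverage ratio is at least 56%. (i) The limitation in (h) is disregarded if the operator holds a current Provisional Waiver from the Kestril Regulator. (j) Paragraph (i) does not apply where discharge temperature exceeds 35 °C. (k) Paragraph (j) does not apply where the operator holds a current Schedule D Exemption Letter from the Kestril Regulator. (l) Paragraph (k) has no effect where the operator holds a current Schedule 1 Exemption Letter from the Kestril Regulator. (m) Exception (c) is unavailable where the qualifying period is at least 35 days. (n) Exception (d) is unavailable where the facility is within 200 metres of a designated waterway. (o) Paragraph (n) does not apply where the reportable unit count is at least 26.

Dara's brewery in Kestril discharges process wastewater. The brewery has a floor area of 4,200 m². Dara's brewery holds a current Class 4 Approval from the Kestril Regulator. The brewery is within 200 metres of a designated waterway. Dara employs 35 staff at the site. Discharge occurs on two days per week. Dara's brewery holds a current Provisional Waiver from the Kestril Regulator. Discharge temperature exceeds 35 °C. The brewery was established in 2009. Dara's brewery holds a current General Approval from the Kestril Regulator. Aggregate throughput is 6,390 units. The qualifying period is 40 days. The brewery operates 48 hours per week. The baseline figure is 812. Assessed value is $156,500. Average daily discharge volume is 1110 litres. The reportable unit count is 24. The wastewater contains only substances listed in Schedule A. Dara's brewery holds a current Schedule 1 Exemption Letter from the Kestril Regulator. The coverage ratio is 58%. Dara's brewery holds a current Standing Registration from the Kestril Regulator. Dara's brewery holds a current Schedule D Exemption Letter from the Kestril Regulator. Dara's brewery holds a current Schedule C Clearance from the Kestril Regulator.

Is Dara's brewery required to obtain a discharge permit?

Yes — Dara's brewery must obtain a discharge permit.

All of (a)'s requirements are met (assessed value is $156,500, below the $178,000 limit; the facility's floor area is 4,200 m², less than the 4,550 m² limit; average daily discharge volume is 1110 litres, less than the 1210 litres limit). But applying paragraph (e): (e) is triggered — a current Schedule C Clearance is held. Exception (a) does not apply.
All of (b)'s requirements are met (the wastewater is Schedule-A-only; the baseline figure is 812, meeting the 717 threshold). Turning to paragraphs (f)–(l): (f) operates against (b): a current Standing Registration is held. (g) would limit (f) — a current General Approval is held — but (h) sets (g) aside: (h) operates against (g): the coverage ratio is 58%, meeting the 56% threshold. (i) is engaged (a current Provisional Waiver is held), but is displaced by (j): (j) is engaged — discharge temperature exceeds 35 °C. (k) is engaged (a current Schedule D Exemption Letter is held), but is itself disapplied by (l): (l) operates against (k): a current Schedule 1 Exemption Letter is held. (b) is therefore removed.
Exception (c): discharge occurs on no more than two days per week; the facility's operating hours per week are 48, under the 68 limit — every condition holds. Turning to paragraph (m): (m) is triggered — the qualifying period is 40 days, meeting the 35 days threshold. So (c) is unavailable.
Exception (d) is satisfied on its face — a current Class 4 Approval is held; aggregate throughput is 6,390 units, below the 6,410 units limit. However, paragraphs (n)–(o) must be considered: (n) is engaged — the brewery is within 200 m of a designated waterway. (o), which would lift (n), is not engaged — the reportable unit count is 24, short of 26. (d) is therefore removed.
Every exception is unavailable, so the rule governs.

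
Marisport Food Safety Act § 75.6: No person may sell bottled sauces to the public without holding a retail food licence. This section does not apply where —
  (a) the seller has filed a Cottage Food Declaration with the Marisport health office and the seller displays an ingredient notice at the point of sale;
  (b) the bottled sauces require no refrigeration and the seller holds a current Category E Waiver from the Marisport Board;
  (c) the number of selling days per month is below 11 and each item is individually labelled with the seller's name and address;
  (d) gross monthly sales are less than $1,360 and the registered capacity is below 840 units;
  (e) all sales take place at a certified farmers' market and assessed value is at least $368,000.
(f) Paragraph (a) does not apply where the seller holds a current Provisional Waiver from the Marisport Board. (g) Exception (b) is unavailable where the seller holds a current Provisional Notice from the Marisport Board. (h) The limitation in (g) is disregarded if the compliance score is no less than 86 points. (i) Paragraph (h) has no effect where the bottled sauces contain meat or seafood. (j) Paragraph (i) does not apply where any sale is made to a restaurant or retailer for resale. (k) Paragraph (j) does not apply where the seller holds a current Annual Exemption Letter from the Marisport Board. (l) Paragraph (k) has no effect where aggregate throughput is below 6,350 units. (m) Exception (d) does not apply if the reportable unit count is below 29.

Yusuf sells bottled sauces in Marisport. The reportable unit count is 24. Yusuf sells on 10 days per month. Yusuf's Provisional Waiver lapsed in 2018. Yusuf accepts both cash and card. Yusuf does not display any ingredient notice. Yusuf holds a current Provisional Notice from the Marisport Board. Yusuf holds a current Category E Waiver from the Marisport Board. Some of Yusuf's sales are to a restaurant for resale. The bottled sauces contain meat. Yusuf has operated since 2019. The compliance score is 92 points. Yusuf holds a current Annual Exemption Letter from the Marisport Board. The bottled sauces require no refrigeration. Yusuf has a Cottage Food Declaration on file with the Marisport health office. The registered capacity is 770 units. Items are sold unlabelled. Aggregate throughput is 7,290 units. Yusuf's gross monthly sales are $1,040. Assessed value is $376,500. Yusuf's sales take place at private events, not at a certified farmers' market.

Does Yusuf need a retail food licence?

Yes — Yusuf must hold a retail food licence.

Exception (a) fails — no ingredient notice is displayed.
Exception (b): the bottled sauces are shelf-stable; a current Category E Waiver is held — every condition holds. But: (g) operates — a current Provisional Notice is held. (h) would limit (g) — the compliance score is 92 points, meeting the 86 points threshold — but (i) sets (h) aside: (i) operates against (h): the bottled sauces contain meat. (j) is triggered (some sales are to a restaurant for resale), but is overridden by (k): (k) operates against (j): a current Annual Exemption Letter is held. (l) is not engaged (aggregate throughput is 7,290 units, not below 6,350 units), so (k) stands. So (b) is unavailable.
Exception (c) requires that each item is individually labelled with the seller's name and address; but items are sold unlabelled, so (c) is unavailable.
All of (d)'s requirements are met (gross monthly sales are $1,040, less than the $1,360 limit; the registered capacity is 770 units, below the 840 units limit). However, paragraph (m) must be considered: (m) is engaged — the reportable unit count is 24, below the 29 limit. Exception (d) does not apply.
Exception (e) does not apply: sales are at private events, not a certified farmers' market.
No exception displaces § 75.6.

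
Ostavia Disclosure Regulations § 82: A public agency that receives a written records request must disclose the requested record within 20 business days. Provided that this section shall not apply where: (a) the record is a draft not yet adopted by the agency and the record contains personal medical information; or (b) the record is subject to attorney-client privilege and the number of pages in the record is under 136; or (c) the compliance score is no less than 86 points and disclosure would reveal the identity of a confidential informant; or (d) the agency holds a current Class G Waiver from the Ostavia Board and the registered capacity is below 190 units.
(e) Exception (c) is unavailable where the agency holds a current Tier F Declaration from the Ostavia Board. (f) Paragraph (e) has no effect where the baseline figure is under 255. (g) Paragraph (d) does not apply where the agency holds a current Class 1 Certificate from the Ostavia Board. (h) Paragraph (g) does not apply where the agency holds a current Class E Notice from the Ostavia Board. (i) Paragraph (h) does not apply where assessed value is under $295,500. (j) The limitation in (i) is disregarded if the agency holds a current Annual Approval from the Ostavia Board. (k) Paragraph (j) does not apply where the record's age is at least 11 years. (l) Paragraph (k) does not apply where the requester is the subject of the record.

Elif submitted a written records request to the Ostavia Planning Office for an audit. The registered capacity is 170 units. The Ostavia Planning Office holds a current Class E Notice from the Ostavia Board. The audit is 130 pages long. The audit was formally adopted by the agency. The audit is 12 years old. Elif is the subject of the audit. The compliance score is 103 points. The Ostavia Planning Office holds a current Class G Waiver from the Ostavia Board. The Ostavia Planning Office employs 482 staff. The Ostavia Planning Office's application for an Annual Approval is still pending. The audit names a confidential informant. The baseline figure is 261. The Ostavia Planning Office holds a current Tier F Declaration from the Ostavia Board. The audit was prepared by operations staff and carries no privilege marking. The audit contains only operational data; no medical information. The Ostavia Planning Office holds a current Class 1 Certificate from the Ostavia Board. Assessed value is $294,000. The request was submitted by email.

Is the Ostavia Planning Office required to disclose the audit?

Exception (a) requires that the record is a draft not yet adopted by the agency; but the audit has been formally adopted, so (a) is unavailable.
Exception (b) fails — the audit carries no privilege marking.
Exception (c) is satisfied on its face — the compliance score is 103 points, meeting the 86 points threshold; the audit names a confidential informant. Turning to paragraphs (e)–(f): (e) is engaged — a current Tier F Declaration is held. (f) is not triggered (the baseline figure is 261, not under 255), so (e) stands. So (c) is unavailable.
All of (d)'s requirements are met (a current Class G Waiver is held; the registered capacity is 170 units, below the 190 units limit). However, paragraphs (g)–(l) must be considered: (g) operates against (d): a current Class 1 Certificate is held. (h) would limit (g) — a current Class E Notice is held — but (i) sets (h) aside: (i) operates — assessed value is $294,000, under the $295,500 limit. (j), which would lift (i), does not operate here — no current Annual Approval is held. Exception (d) does not apply.
Every exception is unavailable, so the rule governs.

Yes — the Ostavia Planning Office must disclose the audit.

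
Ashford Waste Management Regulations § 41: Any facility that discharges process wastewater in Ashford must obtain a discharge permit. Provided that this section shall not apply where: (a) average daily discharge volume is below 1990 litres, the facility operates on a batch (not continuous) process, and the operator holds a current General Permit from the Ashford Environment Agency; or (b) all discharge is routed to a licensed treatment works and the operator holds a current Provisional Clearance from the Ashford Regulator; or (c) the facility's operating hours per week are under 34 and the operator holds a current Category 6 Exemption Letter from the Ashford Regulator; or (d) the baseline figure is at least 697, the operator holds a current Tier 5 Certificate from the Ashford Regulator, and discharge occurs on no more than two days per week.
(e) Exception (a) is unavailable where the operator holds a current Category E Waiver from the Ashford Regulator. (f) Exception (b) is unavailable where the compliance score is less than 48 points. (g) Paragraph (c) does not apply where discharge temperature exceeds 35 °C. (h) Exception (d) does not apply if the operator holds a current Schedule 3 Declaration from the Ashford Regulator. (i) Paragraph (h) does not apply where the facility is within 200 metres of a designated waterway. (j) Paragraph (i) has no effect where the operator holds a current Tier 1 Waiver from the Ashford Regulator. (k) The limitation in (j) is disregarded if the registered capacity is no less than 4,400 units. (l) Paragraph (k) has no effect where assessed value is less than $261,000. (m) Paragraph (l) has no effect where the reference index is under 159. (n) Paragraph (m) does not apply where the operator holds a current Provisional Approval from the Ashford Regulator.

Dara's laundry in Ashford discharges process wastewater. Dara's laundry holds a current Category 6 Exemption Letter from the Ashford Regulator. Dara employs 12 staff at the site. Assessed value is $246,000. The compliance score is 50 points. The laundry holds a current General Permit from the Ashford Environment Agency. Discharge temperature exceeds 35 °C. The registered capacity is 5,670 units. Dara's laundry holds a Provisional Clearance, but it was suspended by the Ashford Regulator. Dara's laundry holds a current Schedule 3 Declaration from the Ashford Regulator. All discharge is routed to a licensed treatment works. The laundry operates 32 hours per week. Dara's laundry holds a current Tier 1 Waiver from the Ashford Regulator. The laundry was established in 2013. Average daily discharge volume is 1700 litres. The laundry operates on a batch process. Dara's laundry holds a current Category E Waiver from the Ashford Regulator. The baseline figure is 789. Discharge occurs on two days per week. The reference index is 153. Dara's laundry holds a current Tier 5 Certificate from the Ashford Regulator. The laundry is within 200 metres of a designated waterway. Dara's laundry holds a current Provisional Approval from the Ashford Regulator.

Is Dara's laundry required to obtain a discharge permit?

Exception (a) is satisfied on its face — average daily discharge volume is 1700 litres, below the 1990 litres limit; the facility operates on a batch process; a current General Permit is held. Turning to paragraph (e): (e) operates against (a): a current Category E Waiver is held. (a) is therefore removed.
Exception (b) does not apply: no current Provisional Clearance is held.
Exception (c) is satisfied on its face — the facility's operating hours per week are 32, under the 34 limit; a current Category 6 Exemption Letter is held. Turning to paragraph (g): (g) operates against (c): discharge temperature exceeds 35 °C. So (c) is unavailable.
Exception (d)'s conditions are all satisfied: the baseline figure is 789, meeting the 697 threshold; a current Tier 5 Certificate is held; discharge occurs on no more than two days per week. But applying paragraphs (h)–(n): (h) operates against (d): a current Schedule 3 Declaration is held. (i) would limit (h) — the laundry is within 200 m of a designated waterway — but (j) sets (i) aside: (j) operates against (i): a current Tier 1 Waiver is held. (k) operates (the registered capacity is 5,670 units, meeting the 4,400 units threshold), but is overridden by (l): (l) operates against (k): assessed value is $246,000, less than the $261,000 limit. (m) would limit (l) — the reference index is 153, under the 159 limit — but (n) sets (m) aside: (n) operates against (m): a current Provisional Approval is held. (d) is therefore removed.
No exception applies. The general rule governs.

Yes — Dara's laundry must obtain a discharge permit.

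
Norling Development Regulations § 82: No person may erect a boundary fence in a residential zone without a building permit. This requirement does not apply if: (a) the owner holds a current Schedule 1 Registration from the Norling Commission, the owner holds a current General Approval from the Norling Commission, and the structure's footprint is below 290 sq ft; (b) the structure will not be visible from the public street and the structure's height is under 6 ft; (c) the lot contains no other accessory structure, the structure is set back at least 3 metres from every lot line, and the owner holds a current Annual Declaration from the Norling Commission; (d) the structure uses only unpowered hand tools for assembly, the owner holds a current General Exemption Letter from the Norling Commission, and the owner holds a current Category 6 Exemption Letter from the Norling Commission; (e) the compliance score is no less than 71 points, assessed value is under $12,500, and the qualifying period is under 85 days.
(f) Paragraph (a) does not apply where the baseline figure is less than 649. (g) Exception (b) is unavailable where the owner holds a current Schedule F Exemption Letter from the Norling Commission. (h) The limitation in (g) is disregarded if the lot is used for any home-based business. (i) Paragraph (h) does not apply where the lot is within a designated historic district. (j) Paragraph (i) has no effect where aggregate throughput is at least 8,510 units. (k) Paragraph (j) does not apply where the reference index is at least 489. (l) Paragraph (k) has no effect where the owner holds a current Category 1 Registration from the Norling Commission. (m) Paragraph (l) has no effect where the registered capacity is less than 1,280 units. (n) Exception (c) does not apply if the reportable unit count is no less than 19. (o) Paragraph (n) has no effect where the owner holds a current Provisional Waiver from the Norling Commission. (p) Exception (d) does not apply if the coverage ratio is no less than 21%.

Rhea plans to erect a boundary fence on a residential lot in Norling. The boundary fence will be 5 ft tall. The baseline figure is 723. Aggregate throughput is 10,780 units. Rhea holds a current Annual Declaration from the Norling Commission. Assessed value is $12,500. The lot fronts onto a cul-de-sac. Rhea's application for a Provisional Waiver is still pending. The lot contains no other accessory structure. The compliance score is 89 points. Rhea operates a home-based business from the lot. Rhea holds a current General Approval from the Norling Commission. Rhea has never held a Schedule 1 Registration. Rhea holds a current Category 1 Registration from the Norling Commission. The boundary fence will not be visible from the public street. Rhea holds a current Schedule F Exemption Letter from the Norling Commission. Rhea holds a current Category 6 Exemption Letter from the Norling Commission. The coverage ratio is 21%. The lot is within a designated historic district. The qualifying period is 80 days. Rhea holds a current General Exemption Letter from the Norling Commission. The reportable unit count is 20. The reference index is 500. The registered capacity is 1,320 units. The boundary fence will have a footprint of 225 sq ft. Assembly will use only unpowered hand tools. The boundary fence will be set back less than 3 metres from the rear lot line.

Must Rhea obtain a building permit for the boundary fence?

No — exception (b) applies; Rhea does not need a building permit.

Exception (a) does not apply: there is no Schedule 1 Registration in force.
Exception (b) is satisfied on its face — the structure will not be visible from the street; the structure's height is 5 ft, under the 6 ft limit. Under paragraphs (g)–(m): (g) would limit (b) — a current Schedule F Exemption Letter is held — but (h) sets (g) aside: (h) applies — a home-based business operates on the lot. (i) would limit (h) — the lot is in a historic district — but (j) sets (i) aside: (j) applies — aggregate throughput is 10,780 units, meeting the 8,510 units threshold. (k) applies (the reference index is 500, meeting the 489 threshold), but yields to (l): (l) applies — a current Category 1 Registration is held. (m), which would lift (l), does not operate here — the registered capacity is 1,320 units, not less than 1,280 units. (b) remains available.
Exception (c) requires that the structure is set back at least 3 metres from every lot line; but the rear setback is under 3 m, so (c) is unavailable.
Exception (d): assembly uses only hand tools; a current General Exemption Letter is held; a current Category 6 Exemption Letter is held — every condition holds. However, paragraph (p) must be considered: (p) operates against (d): the coverage ratio is 21%, meeting the 21% threshold. So (d) is unavailable.
Exception (e) requires that assessed value is under $12,500; but assessed value is $12,500, not under $12,500, so (e) is unavailable.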